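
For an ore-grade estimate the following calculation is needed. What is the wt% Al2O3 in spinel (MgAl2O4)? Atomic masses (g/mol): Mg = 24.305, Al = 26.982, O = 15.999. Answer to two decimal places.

Molar mass of MgAl2O4 = 1*24.305 + 2*26.982 + 4*15.999 = 142.265 g/mol.
Each formula unit contains 2 Al, equivalent to 2/2 = 1.0000 mol Al2O3.
M(Al2O3) = 2×26.982 + 3×15.999 = 101.961 g/mol.
Mass of Al2O3 per formula unit = 1.0000 × 101.961 = 101.961 g.
Al2O3 wt% = 101.961 / 142.265 × 100 = 71.67%.

71.67 wt%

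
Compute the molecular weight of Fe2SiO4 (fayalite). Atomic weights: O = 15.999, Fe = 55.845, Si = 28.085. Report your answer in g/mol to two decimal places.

203.77 g/mol

The formula mass is the sum 2·55.845 + 1·28.085 + 4·15.999.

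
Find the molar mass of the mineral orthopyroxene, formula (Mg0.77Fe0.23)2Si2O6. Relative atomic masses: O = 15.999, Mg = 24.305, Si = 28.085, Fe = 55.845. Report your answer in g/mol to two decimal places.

Mg: 1.54 × 24.305 = 37.4297
Fe: 0.46 × 55.845 = 25.6887
Si: 2 × 28.085 = 56.1700
O: 6 × 15.999 = 95.9940
Summing the contributions gives the formula mass.

215.28 g/mol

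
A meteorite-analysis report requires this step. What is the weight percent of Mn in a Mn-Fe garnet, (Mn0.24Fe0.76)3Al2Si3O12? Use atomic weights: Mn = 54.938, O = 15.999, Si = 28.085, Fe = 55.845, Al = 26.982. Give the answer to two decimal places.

Formula mass = 0.72·54.938 + 2.28·55.845 + 2·26.982 + 3·28.085 + 12·15.999 = 497.089 g/mol, of which 39.555 g is Mn.
So Mn makes up 39.555/497.089 = 0.0796 of the mass, i.e. 7.96%.

7.96 weight percent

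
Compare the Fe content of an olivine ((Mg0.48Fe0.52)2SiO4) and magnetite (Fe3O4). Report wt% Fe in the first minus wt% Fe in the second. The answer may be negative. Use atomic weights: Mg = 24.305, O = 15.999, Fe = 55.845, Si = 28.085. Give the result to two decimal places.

-38.88 percentage points

M((Mg0.48Fe0.52)2SiO4) = 173.493 g/mol, so wt% Fe = 58.079/173.493 × 100 = 33.48%.
M(Fe3O4) = 231.531 g/mol, so wt% Fe = 167.535/231.531 × 100 = 72.36%.
33.48 − 72.36 = -38.88 pp.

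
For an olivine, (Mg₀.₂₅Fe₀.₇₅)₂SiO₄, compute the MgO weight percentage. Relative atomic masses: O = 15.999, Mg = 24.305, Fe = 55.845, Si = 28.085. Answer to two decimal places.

Molar mass of (Mg₀.₂₅Fe₀.₇₅)₂SiO₄ = 0.50*24.305 + 1.50*55.845 + 1*28.085 + 4*15.999 = 188.001 g/mol.
Each formula unit contains 0.50 Mg, equivalent to 0.50/1 = 0.5000 mol MgO.
M(MgO) = 1×24.305 + 1×15.999 = 40.304 g/mol.
Mass of MgO per formula unit = 0.5000 × 40.304 = 20.152 g.
MgO wt% = 20.152 / 188.001 × 100 = 10.72%.

10.72 wt%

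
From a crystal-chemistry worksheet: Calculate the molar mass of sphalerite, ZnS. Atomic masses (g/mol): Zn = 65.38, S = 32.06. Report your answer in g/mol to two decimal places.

M = 1×65.38 + 1×32.06

97.44 g/mol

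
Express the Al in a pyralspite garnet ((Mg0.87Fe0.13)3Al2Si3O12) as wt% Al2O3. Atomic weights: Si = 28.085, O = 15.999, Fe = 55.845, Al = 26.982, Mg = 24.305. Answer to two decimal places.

24.54 wt%

M((Mg0.87Fe0.13)3Al2Si3O12) = 415.423 g/mol; M(Al2O3) = 101.961 g/mol.
Moles Al2O3 per formula unit = 2 Al ÷ 2 = 1.0000.
Al2O3 fraction = (1.0000 × 101.961) / 415.423 = 101.961/415.423 = 0.2454.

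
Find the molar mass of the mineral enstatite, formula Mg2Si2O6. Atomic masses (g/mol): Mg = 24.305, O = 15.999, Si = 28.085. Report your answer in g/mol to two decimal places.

The formula mass is the sum 2×24.305 + 2×28.085 + 6×15.999.

200.77 g/mol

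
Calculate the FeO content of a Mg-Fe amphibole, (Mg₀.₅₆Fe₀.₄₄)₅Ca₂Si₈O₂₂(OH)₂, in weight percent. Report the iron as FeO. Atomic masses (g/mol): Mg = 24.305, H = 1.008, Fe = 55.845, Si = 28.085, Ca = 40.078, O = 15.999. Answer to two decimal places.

17.93 wt%

Molar mass of (Mg₀.₅₆Fe₀.₄₄)₅Ca₂Si₈O₂₂(OH)₂ = 2.80*24.305 + 2.20*55.845 + 2*40.078 + 8*28.085 + 24*15.999 + 2*1.008 = 881.741 g/mol.
Each formula unit contains 2.20 Fe, equivalent to 2.20/1 = 2.2000 mol FeO.
M(FeO) = 1×55.845 + 1×15.999 = 71.844 g/mol.
Mass of FeO per formula unit = 2.2000 × 71.844 = 158.057 g.
FeO wt% = 158.057 / 881.741 × 100 = 17.93%.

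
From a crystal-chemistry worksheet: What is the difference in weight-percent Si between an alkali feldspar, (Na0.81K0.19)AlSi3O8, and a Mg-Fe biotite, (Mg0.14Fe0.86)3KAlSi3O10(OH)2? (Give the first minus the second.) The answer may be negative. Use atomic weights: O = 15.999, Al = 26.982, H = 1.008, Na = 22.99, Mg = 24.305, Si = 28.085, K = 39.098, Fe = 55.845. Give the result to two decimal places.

14.86 percentage points

M((Na0.81K0.19)AlSi3O8) = 265.280 g/mol, so wt% Si = 84.255/265.280 × 100 = 31.76%.
M((Mg0.14Fe0.86)3KAlSi3O10(OH)2) = 498.627 g/mol, so wt% Si = 84.255/498.627 × 100 = 16.90%.
31.76 − 16.90 = 14.86 pp.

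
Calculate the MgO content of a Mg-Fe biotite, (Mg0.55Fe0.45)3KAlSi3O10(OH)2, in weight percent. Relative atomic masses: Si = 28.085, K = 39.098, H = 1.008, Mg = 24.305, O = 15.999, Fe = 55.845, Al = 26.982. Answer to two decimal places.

14.46 wt%

Molar mass of (Mg0.55Fe0.45)3KAlSi3O10(OH)2 = 1.65*24.305 + 1.35*55.845 + 1*39.098 + 1*26.982 + 3*28.085 + 12*15.999 + 2*1.008 = 459.833 g/mol.
Each formula unit contains 1.65 Mg, equivalent to 1.65/1 = 1.6500 mol MgO.
M(MgO) = 1×24.305 + 1×15.999 = 40.304 g/mol.
Mass of MgO per formula unit = 1.6500 × 40.304 = 66.502 g.
MgO wt% = 66.502 / 459.833 × 100 = 14.46%.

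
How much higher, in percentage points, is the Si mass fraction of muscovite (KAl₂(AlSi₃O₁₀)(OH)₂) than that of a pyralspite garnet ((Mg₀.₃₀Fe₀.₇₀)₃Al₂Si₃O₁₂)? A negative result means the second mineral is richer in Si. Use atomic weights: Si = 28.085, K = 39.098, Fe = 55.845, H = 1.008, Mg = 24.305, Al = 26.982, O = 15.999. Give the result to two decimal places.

First mineral: 84.255 g Si in 398.303 g formula = 21.15 wt% Si.
Second mineral: 84.255 g Si in 469.356 g formula = 17.95 wt% Si.
21.15% − 17.95% gives a difference of 3.20 percentage points.

3.20 percentage points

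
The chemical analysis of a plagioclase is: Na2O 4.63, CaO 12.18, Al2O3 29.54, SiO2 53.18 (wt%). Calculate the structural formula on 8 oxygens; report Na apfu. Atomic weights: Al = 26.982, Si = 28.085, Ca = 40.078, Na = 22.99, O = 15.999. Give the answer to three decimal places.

0.408 Na apfu

Na2O: 4.63/61.979 = 0.07470 mol → 0.14940 mol Na, 0.07470 mol O.
CaO: 12.18/56.077 = 0.21720 mol → 0.21720 mol Ca, 0.21720 mol O.
Al2O3: 29.54/101.961 = 0.28972 mol → 0.57944 mol Al, 0.86916 mol O.
SiO2: 53.18/60.083 = 0.88511 mol → 0.88511 mol Si, 1.77022 mol O.
Total oxygen = 2.93128 mol. Normalization factor = 8/2.93128 = 2.72918.
Na per 8 O = 0.14940 × 2.72918 = 0.408.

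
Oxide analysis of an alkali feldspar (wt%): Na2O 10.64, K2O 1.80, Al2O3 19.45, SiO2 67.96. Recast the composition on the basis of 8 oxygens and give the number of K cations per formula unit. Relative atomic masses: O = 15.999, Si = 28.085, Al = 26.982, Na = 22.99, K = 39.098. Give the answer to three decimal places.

0.101 K apfu

10.64 wt% Na2O ÷ 61.979 g/mol = 0.17167 mol, giving 0.34334 Na and 0.17167 O.
1.80 wt% K2O ÷ 94.195 g/mol = 0.01911 mol, giving 0.03822 K and 0.01911 O.
19.45 wt% Al2O3 ÷ 101.961 g/mol = 0.19076 mol, giving 0.38152 Al and 0.57228 O.
67.96 wt% SiO2 ÷ 60.083 g/mol = 1.13110 mol, giving 1.13110 Si and 2.26220 O.
Oxygen sums to 3.02526; scaling by 8/3.02526 = 2.64440 puts the formula on 8 O.
K: 0.03822 × 2.64440 = 0.101 atoms per formula unit.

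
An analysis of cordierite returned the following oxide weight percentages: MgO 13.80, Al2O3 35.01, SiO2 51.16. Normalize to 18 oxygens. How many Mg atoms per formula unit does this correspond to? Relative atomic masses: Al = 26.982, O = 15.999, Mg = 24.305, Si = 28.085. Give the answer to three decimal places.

2.004 Mg apfu

MgO: 13.80/40.304 = 0.34240 mol → 0.34240 mol Mg, 0.34240 mol O.
Al2O3: 35.01/101.961 = 0.34337 mol → 0.68674 mol Al, 1.03011 mol O.
SiO2: 51.16/60.083 = 0.85149 mol → 0.85149 mol Si, 1.70298 mol O.
Total oxygen = 3.07549 mol. Normalization factor = 18/3.07549 = 5.85273.
Mg per 18 O = 0.34240 × 5.85273 = 2.004.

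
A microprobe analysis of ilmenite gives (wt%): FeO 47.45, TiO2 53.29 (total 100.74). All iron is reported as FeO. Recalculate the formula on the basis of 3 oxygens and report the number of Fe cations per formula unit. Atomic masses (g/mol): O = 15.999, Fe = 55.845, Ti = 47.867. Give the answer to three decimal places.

0.993 Fe apfu

FeO: 47.45/71.844 = 0.66046 mol → 0.66046 mol Fe, 0.66046 mol O.
TiO2: 53.29/79.865 = 0.66725 mol → 0.66725 mol Ti, 1.33450 mol O.
Total oxygen = 1.99496 mol. Normalization factor = 3/1.99496 = 1.50379.
Fe per 3 O = 0.66046 × 1.50379 = 0.993.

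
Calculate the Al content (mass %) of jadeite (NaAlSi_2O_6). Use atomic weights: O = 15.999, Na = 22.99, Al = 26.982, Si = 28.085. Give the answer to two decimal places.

Molar mass of NaAlSi_2O_6: 1×22.99 + 1×26.982 + 2×28.085 + 6×15.999 = 202.136 g/mol.
Mass of Al per formula unit: 1 × 26.982 = 26.982 g.
Weight fraction Al = 26.982 / 202.136 = 0.1335.

13.35 mass %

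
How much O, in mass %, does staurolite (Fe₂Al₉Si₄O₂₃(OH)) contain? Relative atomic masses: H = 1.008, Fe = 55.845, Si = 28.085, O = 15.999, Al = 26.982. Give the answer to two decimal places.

45.08 mass %

M(Fe₂Al₉Si₄O₂₃(OH)) = 851.852 g/mol.
O contributes 24 × 15.999 = 383.976 g per mole.
383.976/851.852 = 0.4508 → 45.08%.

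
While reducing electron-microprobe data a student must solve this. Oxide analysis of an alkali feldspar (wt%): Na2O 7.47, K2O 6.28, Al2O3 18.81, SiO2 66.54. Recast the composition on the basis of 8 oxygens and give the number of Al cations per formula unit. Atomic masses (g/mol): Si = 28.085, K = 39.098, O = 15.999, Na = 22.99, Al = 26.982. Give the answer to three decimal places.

Na2O (M=61.979): mol = 0.12052; Na = 0.24104, O = 0.12052.
K2O (M=94.195): mol = 0.06667; K = 0.13334, O = 0.06667.
Al2O3 (M=101.961): mol = 0.18448; Al = 0.36896, O = 0.55344.
SiO2 (M=60.083): mol = 1.10747; Si = 1.10747, O = 2.21494.
ΣO = 2.95557; factor = 8/ΣO = 2.70675.
Al apfu = 0.36896 × 2.70675 = 0.999.

0.999 Al apfu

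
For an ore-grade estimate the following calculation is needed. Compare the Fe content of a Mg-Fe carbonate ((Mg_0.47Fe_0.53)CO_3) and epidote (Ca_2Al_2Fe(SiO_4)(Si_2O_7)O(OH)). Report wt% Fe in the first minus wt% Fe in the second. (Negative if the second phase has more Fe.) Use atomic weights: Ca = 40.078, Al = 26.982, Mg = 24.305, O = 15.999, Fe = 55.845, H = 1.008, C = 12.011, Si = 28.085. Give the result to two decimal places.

First mineral: 29.598 g Fe in 101.029 g formula = 29.30 wt% Fe.
Second mineral: 55.845 g Fe in 483.215 g formula = 11.56 wt% Fe.
29.30% − 11.56% gives a difference of 17.74 percentage points.

17.74 percentage points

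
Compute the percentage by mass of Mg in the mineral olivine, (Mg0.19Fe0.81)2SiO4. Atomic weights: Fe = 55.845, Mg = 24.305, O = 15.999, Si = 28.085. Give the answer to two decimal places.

4.82 weight percent

Molar mass of (Mg0.19Fe0.81)2SiO4: 0.38×24.305 + 1.62×55.845 + 1×28.085 + 4×15.999 = 191.786 g/mol.
Mass of Mg per formula unit: 0.38 × 24.305 = 9.236 g.
Weight fraction Mg = 9.236 / 191.786 = 0.0482.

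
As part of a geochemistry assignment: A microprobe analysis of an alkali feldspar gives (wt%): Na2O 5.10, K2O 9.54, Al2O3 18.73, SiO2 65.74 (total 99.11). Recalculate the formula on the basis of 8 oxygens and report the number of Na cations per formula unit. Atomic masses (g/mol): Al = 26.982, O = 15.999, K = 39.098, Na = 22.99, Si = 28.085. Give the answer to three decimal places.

0.450 Na apfu

Na2O (M=61.979): mol = 0.08229; Na = 0.16458, O = 0.08229.
K2O (M=94.195): mol = 0.10128; K = 0.20256, O = 0.10128.
Al2O3 (M=101.961): mol = 0.18370; Al = 0.36740, O = 0.55110.
SiO2 (M=60.083): mol = 1.09415; Si = 1.09415, O = 2.18830.
ΣO = 2.92297; factor = 8/ΣO = 2.73694.
Na apfu = 0.16458 × 2.73694 = 0.450.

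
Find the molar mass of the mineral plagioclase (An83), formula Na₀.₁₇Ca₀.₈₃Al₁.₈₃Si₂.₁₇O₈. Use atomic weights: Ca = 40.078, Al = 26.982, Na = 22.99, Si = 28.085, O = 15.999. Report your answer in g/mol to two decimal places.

275.49 g/mol

The formula mass is the sum 0.17×22.99 + 0.83×40.078 + 1.83×26.982 + 2.17×28.085 + 8×15.999.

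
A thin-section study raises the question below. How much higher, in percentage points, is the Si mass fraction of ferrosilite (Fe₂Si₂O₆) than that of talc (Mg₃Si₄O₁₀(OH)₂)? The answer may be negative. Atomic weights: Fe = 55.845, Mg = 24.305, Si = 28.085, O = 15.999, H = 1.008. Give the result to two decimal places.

M(Fe₂Si₂O₆) = 263.854 g/mol, so wt% Si = 56.170/263.854 × 100 = 21.29%.
M(Mg₃Si₄O₁₀(OH)₂) = 379.259 g/mol, so wt% Si = 112.340/379.259 × 100 = 29.62%.
21.29 − 29.62 = -8.33 pp.

-8.33 percentage points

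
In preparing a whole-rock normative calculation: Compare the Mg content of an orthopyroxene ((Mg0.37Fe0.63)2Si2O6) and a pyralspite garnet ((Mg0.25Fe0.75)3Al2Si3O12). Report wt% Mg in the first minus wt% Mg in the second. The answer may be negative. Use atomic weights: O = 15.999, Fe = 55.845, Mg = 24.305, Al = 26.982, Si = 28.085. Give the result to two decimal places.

First mineral: 17.986 g Mg in 240.514 g formula = 7.48 wt% Mg.
Second mineral: 18.229 g Mg in 474.087 g formula = 3.85 wt% Mg.
7.48% − 3.85% gives a difference of 3.63 percentage points.

3.63 percentage points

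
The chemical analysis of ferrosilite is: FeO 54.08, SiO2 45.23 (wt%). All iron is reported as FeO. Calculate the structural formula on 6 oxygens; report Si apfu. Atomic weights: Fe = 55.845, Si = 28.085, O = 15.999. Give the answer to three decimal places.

54.08 wt% FeO ÷ 71.844 g/mol = 0.75274 mol, giving 0.75274 Fe and 0.75274 O.
45.23 wt% SiO2 ÷ 60.083 g/mol = 0.75279 mol, giving 0.75279 Si and 1.50558 O.
Oxygen sums to 2.25832; scaling by 6/2.25832 = 2.65684 puts the formula on 6 O.
Si: 0.75279 × 2.65684 = 2.000 atoms per formula unit.

2.000 Si apfu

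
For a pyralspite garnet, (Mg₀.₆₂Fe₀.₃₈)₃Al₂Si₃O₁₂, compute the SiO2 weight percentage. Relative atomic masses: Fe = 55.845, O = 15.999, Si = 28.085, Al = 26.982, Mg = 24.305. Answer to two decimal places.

Formula mass = 439.078 g/mol.
3 Si → 3.0000 mol SiO2 per formula unit; M(SiO2) = 60.083, so SiO2 mass = 180.249 g.
180.249/439.078 × 100 = 41.05 wt%.

41.05 wt%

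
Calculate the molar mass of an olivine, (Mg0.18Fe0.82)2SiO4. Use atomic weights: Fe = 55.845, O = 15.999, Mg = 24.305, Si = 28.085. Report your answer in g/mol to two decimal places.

M = 0.36*24.305 + 1.64*55.845 + 1*28.085 + 4*15.999

192.42 g/mol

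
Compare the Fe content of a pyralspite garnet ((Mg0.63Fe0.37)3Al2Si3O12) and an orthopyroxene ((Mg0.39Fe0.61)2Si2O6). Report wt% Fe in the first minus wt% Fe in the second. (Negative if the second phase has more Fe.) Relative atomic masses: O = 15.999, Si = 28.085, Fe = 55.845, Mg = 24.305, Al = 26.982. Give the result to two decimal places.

First mineral: 61.988 g Fe in 438.131 g formula = 14.15 wt% Fe.
Second mineral: 68.131 g Fe in 239.253 g formula = 28.48 wt% Fe.
14.15% − 28.48% gives a difference of -14.33 percentage points.

-14.33 percentage points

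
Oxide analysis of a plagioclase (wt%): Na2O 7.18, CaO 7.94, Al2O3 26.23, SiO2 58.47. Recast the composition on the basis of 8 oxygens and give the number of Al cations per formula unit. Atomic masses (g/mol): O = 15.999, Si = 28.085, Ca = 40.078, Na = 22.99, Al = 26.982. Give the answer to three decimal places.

1.383 Al apfu

7.18 wt% Na2O ÷ 61.979 g/mol = 0.11585 mol, giving 0.23170 Na and 0.11585 O.
7.94 wt% CaO ÷ 56.077 g/mol = 0.14159 mol, giving 0.14159 Ca and 0.14159 O.
26.23 wt% Al2O3 ÷ 101.961 g/mol = 0.25726 mol, giving 0.51452 Al and 0.77178 O.
58.47 wt% SiO2 ÷ 60.083 g/mol = 0.97315 mol, giving 0.97315 Si and 1.94630 O.
Oxygen sums to 2.97552; scaling by 8/2.97552 = 2.68861 puts the formula on 8 O.
Al: 0.51452 × 2.68861 = 1.383 atoms per formula unit.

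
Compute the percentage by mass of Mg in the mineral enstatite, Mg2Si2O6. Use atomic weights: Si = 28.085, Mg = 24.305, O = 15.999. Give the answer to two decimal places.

M(Mg2Si2O6) = 200.774 g/mol.
Mg contributes 2 × 24.305 = 48.610 g per mole.
48.610/200.774 = 0.2421 → 24.21%.

24.21 weight percent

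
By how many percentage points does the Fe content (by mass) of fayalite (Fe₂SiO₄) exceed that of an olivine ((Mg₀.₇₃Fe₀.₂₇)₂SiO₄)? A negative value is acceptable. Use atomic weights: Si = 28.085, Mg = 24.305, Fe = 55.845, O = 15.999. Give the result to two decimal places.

35.69 percentage points

Fe in Fe₂SiO₄: molar mass 203.771 g/mol; 2×55.845 = 111.690 g → 54.81 wt%.
Fe in (Mg₀.₇₃Fe₀.₂₇)₂SiO₄: molar mass 157.723 g/mol; 0.54×55.845 = 30.156 g → 19.12 wt%.
Difference = 54.81 − 19.12 = 35.69 percentage points.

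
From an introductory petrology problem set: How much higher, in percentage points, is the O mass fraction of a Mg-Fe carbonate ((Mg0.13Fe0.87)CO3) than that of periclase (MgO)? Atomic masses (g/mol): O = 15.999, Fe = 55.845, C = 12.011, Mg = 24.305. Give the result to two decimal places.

O in (Mg0.13Fe0.87)CO3: molar mass 111.753 g/mol; 3×15.999 = 47.997 g → 42.95 wt%.
O in MgO: molar mass 40.304 g/mol; 1×15.999 = 15.999 g → 39.70 wt%.
Difference = 42.95 − 39.70 = 3.25 percentage points.

3.25 percentage points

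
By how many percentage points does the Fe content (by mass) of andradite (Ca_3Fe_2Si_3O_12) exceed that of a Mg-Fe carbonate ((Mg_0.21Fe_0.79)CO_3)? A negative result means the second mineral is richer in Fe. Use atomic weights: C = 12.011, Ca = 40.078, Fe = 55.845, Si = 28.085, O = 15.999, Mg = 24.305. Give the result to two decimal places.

M(Ca_3Fe_2Si_3O_12) = 508.167 g/mol, so wt% Fe = 111.690/508.167 × 100 = 21.98%.
M((Mg_0.21Fe_0.79)CO_3) = 109.230 g/mol, so wt% Fe = 44.118/109.230 × 100 = 40.39%.
21.98 − 40.39 = -18.41 pp.

-18.41 percentage points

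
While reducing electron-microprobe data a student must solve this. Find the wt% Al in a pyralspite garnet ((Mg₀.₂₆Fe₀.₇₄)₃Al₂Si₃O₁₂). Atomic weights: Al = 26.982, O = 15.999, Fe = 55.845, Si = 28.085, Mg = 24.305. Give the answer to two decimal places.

Molar mass of (Mg₀.₂₆Fe₀.₇₄)₃Al₂Si₃O₁₂: 0.78*24.305 + 2.22*55.845 + 2*26.982 + 3*28.085 + 12*15.999 = 473.141 g/mol.
Mass of Al per formula unit: 2 × 26.982 = 53.964 g.
Weight fraction Al = 53.964 / 473.141 = 0.1141.

11.41 mass %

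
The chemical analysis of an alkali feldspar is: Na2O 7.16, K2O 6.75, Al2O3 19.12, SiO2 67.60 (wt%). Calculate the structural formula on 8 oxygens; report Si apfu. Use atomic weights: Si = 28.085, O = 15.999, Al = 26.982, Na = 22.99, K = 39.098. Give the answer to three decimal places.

Na2O: 7.16/61.979 = 0.11552 mol → 0.23104 mol Na, 0.11552 mol O.
K2O: 6.75/94.195 = 0.07166 mol → 0.14332 mol K, 0.07166 mol O.
Al2O3: 19.12/101.961 = 0.18752 mol → 0.37504 mol Al, 0.56256 mol O.
SiO2: 67.60/60.083 = 1.12511 mol → 1.12511 mol Si, 2.25022 mol O.
Total oxygen = 2.99996 mol. Normalization factor = 8/2.99996 = 2.66670.
Si per 8 O = 1.12511 × 2.66670 = 3.000.

3.000 Si apfu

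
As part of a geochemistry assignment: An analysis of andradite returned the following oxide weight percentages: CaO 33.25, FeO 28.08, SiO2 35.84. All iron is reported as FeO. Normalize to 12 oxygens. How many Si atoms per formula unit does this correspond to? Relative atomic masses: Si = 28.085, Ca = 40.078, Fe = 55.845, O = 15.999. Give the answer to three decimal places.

3.288 Si apfu

CaO (M=56.077): mol = 0.59293; Ca = 0.59293, O = 0.59293.
FeO (M=71.844): mol = 0.39085; Fe = 0.39085, O = 0.39085.
SiO2 (M=60.083): mol = 0.59651; Si = 0.59651, O = 1.19302.
ΣO = 2.17680; factor = 12/ΣO = 5.51268.
Si apfu = 0.59651 × 5.51268 = 3.288.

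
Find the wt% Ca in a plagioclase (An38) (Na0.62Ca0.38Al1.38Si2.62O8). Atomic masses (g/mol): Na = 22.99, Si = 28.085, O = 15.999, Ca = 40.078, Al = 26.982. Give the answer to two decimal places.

5.68 weight percent

M(Na0.62Ca0.38Al1.38Si2.62O8) = 268.293 g/mol.
Ca contributes 0.38 × 40.078 = 15.230 g per mole.
15.230/268.293 = 0.0568 → 5.68%.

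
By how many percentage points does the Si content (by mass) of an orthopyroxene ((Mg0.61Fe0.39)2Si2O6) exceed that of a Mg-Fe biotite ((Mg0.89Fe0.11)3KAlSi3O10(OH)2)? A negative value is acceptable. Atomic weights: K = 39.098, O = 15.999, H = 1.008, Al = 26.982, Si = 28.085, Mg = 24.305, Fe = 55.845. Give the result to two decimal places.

M((Mg0.61Fe0.39)2Si2O6) = 225.375 g/mol, so wt% Si = 56.170/225.375 × 100 = 24.92%.
M((Mg0.89Fe0.11)3KAlSi3O10(OH)2) = 427.662 g/mol, so wt% Si = 84.255/427.662 × 100 = 19.70%.
24.92 − 19.70 = 5.22 pp.

5.22 percentage points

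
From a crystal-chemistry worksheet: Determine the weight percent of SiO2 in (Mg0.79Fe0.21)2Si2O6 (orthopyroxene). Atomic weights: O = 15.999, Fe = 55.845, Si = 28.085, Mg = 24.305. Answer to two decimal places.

Molar mass of (Mg0.79Fe0.21)2Si2O6 = 1.58×24.305 + 0.42×55.845 + 2×28.085 + 6×15.999 = 214.021 g/mol.
Each formula unit contains 2 Si, equivalent to 2/1 = 2.0000 mol SiO2.
M(SiO2) = 1×28.085 + 2×15.999 = 60.083 g/mol.
Mass of SiO2 per formula unit = 2.0000 × 60.083 = 120.166 g.
SiO2 wt% = 120.166 / 214.021 × 100 = 56.15%.

56.15 wt%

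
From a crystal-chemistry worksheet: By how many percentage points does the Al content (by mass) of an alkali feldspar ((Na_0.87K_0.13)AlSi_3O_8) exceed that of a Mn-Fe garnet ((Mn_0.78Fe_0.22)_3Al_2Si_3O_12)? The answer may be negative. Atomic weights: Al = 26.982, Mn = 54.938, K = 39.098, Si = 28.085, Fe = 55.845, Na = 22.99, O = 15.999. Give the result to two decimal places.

M((Na_0.87K_0.13)AlSi_3O_8) = 264.313 g/mol, so wt% Al = 26.982/264.313 × 100 = 10.21%.
M((Mn_0.78Fe_0.22)_3Al_2Si_3O_12) = 495.620 g/mol, so wt% Al = 53.964/495.620 × 100 = 10.89%.
10.21 − 10.89 = -0.68 pp.

-0.68 percentage points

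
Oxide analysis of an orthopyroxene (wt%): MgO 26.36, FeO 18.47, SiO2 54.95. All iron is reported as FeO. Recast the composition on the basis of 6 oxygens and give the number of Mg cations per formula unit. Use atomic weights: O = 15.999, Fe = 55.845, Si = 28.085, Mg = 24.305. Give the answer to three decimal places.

1.432 Mg apfu

MgO (M=40.304): mol = 0.65403; Mg = 0.65403, O = 0.65403.
FeO (M=71.844): mol = 0.25708; Fe = 0.25708, O = 0.25708.
SiO2 (M=60.083): mol = 0.91457; Si = 0.91457, O = 1.82914.
ΣO = 2.74025; factor = 6/ΣO = 2.18958.
Mg apfu = 0.65403 × 2.18958 = 1.432.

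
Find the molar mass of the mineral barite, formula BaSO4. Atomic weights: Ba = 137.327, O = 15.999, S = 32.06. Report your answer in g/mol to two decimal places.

233.38 g/mol

The formula mass is the sum 1(137.327) + 1(32.06) + 4(15.999).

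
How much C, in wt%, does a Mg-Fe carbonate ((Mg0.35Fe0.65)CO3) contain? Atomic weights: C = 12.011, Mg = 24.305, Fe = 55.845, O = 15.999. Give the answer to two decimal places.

Formula mass = 0.35*24.305 + 0.65*55.845 + 1*12.011 + 3*15.999 = 104.814 g/mol, of which 12.011 g is C.
So C makes up 12.011/104.814 = 0.1146 of the mass, i.e. 11.46%.

11.46 wt%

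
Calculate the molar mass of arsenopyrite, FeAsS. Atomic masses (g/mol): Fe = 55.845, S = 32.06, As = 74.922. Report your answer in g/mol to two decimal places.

Fe: 1 × 55.845 = 55.8450
As: 1 × 74.922 = 74.9220
S: 1 × 32.06 = 32.0600
Summing the contributions gives the formula mass.

162.83 g/mol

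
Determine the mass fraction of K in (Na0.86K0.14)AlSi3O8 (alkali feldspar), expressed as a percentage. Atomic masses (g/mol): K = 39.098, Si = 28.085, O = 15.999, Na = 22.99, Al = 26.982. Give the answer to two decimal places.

Formula mass = 0.86×22.99 + 0.14×39.098 + 1×26.982 + 3×28.085 + 8×15.999 = 264.474 g/mol, of which 5.474 g is K.
So K makes up 5.474/264.474 = 0.0207 of the mass, i.e. 2.07%.

2.07 weight percent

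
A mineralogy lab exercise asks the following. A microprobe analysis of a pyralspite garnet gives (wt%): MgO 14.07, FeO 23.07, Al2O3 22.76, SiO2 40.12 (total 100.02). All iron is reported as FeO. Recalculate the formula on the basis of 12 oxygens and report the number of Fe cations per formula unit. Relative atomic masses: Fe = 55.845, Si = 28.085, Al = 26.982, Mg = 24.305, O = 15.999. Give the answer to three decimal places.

MgO (M=40.304): mol = 0.34910; Mg = 0.34910, O = 0.34910.
FeO (M=71.844): mol = 0.32111; Fe = 0.32111, O = 0.32111.
Al2O3 (M=101.961): mol = 0.22322; Al = 0.44644, O = 0.66966.
SiO2 (M=60.083): mol = 0.66774; Si = 0.66774, O = 1.33548.
ΣO = 2.67535; factor = 12/ΣO = 4.48539.
Fe apfu = 0.32111 × 4.48539 = 1.440.

1.440 Fe apfu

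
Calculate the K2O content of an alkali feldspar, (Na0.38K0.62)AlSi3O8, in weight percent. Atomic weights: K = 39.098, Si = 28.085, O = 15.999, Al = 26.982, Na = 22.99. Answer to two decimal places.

Molar mass of (Na0.38K0.62)AlSi3O8 = 0.38·22.99 + 0.62·39.098 + 1·26.982 + 3·28.085 + 8·15.999 = 272.206 g/mol.
Each formula unit contains 0.62 K, equivalent to 0.62/2 = 0.3100 mol K2O.
M(K2O) = 2×39.098 + 1×15.999 = 94.195 g/mol.
Mass of K2O per formula unit = 0.3100 × 94.195 = 29.200 g.
K2O wt% = 29.200 / 272.206 × 100 = 10.73%.

10.73 wt%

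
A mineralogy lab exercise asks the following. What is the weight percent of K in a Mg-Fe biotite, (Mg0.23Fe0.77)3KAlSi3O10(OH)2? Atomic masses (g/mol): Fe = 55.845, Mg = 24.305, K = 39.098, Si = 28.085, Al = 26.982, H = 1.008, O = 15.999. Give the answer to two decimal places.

7.98 wt%

Formula mass = 0.69×24.305 + 2.31×55.845 + 1×39.098 + 1×26.982 + 3×28.085 + 12×15.999 + 2×1.008 = 490.111 g/mol, of which 39.098 g is K.
So K makes up 39.098/490.111 = 0.0798 of the mass, i.e. 7.98%.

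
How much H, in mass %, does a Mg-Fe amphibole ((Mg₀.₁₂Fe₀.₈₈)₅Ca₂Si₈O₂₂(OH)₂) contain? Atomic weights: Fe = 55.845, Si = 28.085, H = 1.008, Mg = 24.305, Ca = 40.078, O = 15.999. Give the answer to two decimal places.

0.21 mass %

Molar mass of (Mg₀.₁₂Fe₀.₈₈)₅Ca₂Si₈O₂₂(OH)₂: 0.60*24.305 + 4.40*55.845 + 2*40.078 + 8*28.085 + 24*15.999 + 2*1.008 = 951.129 g/mol.
Mass of H per formula unit: 2 × 1.008 = 2.016 g.
Weight fraction H = 2.016 / 951.129 = 0.0021.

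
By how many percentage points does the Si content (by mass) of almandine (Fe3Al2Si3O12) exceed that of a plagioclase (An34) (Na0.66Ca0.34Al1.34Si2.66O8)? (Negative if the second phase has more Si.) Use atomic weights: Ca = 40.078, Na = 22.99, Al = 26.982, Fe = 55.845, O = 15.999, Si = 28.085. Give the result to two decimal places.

-10.98 percentage points

First mineral: 84.255 g Si in 497.742 g formula = 16.93 wt% Si.
Second mineral: 74.706 g Si in 267.654 g formula = 27.91 wt% Si.
16.93% − 27.91% gives a difference of -10.98 percentage points.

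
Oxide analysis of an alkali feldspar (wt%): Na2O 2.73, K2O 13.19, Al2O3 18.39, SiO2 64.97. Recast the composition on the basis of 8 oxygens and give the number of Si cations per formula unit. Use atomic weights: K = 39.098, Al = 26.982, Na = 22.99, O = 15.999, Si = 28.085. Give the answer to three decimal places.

2.996 Si apfu

Na2O: 2.73/61.979 = 0.04405 mol → 0.08810 mol Na, 0.04405 mol O.
K2O: 13.19/94.195 = 0.14003 mol → 0.28006 mol K, 0.14003 mol O.
Al2O3: 18.39/101.961 = 0.18036 mol → 0.36072 mol Al, 0.54108 mol O.
SiO2: 64.97/60.083 = 1.08134 mol → 1.08134 mol Si, 2.16268 mol O.
Total oxygen = 2.88784 mol. Normalization factor = 8/2.88784 = 2.77024.
Si per 8 O = 1.08134 × 2.77024 = 2.996.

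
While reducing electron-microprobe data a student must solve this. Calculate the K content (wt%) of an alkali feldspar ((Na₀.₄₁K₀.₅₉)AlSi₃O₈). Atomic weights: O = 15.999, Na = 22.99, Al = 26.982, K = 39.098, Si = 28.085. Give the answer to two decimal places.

Formula mass = 0.41*22.99 + 0.59*39.098 + 1*26.982 + 3*28.085 + 8*15.999 = 271.723 g/mol, of which 23.068 g is K.
So K makes up 23.068/271.723 = 0.0849 of the mass, i.e. 8.49%.

8.49 wt%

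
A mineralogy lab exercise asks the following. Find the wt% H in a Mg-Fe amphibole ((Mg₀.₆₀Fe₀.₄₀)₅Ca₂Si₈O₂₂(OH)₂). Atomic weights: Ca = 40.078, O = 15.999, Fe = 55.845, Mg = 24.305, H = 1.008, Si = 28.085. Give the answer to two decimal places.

Molar mass of (Mg₀.₆₀Fe₀.₄₀)₅Ca₂Si₈O₂₂(OH)₂: 3×24.305 + 2×55.845 + 2×40.078 + 8×28.085 + 24×15.999 + 2×1.008 = 875.433 g/mol.
Mass of H per formula unit: 2 × 1.008 = 2.016 g.
Weight fraction H = 2.016 / 875.433 = 0.0023.

0.23 wt%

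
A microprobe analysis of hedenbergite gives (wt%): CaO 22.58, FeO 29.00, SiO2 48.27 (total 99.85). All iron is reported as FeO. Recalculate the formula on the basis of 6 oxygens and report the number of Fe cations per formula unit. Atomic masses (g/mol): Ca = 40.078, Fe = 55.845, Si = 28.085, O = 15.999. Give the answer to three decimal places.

CaO (M=56.077): mol = 0.40266; Ca = 0.40266, O = 0.40266.
FeO (M=71.844): mol = 0.40365; Fe = 0.40365, O = 0.40365.
SiO2 (M=60.083): mol = 0.80339; Si = 0.80339, O = 1.60678.
ΣO = 2.41309; factor = 6/ΣO = 2.48644.
Fe apfu = 0.40365 × 2.48644 = 1.004.

1.004 Fe apfu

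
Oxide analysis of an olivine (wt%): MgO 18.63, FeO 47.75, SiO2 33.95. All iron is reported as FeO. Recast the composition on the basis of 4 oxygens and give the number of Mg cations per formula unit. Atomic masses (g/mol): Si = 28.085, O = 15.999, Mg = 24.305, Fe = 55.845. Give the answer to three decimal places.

MgO: 18.63/40.304 = 0.46224 mol → 0.46224 mol Mg, 0.46224 mol O.
FeO: 47.75/71.844 = 0.66463 mol → 0.66463 mol Fe, 0.66463 mol O.
SiO2: 33.95/60.083 = 0.56505 mol → 0.56505 mol Si, 1.13010 mol O.
Total oxygen = 2.25697 mol. Normalization factor = 4/2.25697 = 1.77229.
Mg per 4 O = 0.46224 × 1.77229 = 0.819.

0.819 Mg apfu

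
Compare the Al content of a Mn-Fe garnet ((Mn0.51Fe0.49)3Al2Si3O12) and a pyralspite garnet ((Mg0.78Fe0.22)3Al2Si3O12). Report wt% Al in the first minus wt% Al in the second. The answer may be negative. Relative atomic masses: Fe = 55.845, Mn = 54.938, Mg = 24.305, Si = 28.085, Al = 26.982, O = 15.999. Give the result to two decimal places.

M((Mn0.51Fe0.49)3Al2Si3O12) = 496.354 g/mol, so wt% Al = 53.964/496.354 × 100 = 10.87%.
M((Mg0.78Fe0.22)3Al2Si3O12) = 423.938 g/mol, so wt% Al = 53.964/423.938 × 100 = 12.73%.
10.87 − 12.73 = -1.86 pp.

-1.86 percentage points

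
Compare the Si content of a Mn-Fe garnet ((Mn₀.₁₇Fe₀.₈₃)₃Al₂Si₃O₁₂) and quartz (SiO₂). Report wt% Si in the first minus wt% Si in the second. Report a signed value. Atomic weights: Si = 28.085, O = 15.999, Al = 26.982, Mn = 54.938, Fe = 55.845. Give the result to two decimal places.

First mineral: 84.255 g Si in 497.279 g formula = 16.94 wt% Si.
Second mineral: 28.085 g Si in 60.083 g formula = 46.74 wt% Si.
16.94% − 46.74% gives a difference of -29.80 percentage points.

-29.80 percentage points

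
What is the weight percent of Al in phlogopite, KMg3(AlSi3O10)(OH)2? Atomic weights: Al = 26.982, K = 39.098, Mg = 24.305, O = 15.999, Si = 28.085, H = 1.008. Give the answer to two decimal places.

6.47 mass %

Formula mass = 1·39.098 + 3·24.305 + 1·26.982 + 3·28.085 + 12·15.999 + 2·1.008 = 417.254 g/mol, of which 26.982 g is Al.
So Al makes up 26.982/417.254 = 0.0647 of the mass, i.e. 6.47%.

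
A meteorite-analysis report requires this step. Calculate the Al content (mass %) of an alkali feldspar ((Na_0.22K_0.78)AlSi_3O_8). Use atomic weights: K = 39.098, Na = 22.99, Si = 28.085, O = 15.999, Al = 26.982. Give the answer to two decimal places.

9.82 mass %

Molar mass of (Na_0.22K_0.78)AlSi_3O_8: 0.22·22.99 + 0.78·39.098 + 1·26.982 + 3·28.085 + 8·15.999 = 274.783 g/mol.
Mass of Al per formula unit: 1 × 26.982 = 26.982 g.
Weight fraction Al = 26.982 / 274.783 = 0.0982.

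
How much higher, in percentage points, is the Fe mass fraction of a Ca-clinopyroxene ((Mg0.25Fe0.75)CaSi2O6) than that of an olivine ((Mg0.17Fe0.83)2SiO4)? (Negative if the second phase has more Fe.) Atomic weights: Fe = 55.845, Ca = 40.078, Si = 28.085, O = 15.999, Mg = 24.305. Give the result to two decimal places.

-30.58 percentage points

M((Mg0.25Fe0.75)CaSi2O6) = 240.202 g/mol, so wt% Fe = 41.884/240.202 × 100 = 17.44%.
M((Mg0.17Fe0.83)2SiO4) = 193.047 g/mol, so wt% Fe = 92.703/193.047 × 100 = 48.02%.
17.44 − 48.02 = -30.58 pp.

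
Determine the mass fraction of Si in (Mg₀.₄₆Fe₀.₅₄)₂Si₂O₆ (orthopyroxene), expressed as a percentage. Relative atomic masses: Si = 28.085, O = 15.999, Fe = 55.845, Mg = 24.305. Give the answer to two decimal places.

23.92 weight percent

M((Mg₀.₄₆Fe₀.₅₄)₂Si₂O₆) = 234.837 g/mol.
Si contributes 2 × 28.085 = 56.170 g per mole.
56.170/234.837 = 0.2392 → 23.92%.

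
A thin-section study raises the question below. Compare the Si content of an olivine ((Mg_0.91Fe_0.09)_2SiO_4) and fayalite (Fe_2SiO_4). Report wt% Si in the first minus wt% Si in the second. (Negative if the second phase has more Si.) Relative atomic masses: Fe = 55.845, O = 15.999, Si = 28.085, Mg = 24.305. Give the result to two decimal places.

5.41 percentage points

Si in (Mg_0.91Fe_0.09)_2SiO_4: molar mass 146.368 g/mol; 1×28.085 = 28.085 g → 19.19 wt%.
Si in Fe_2SiO_4: molar mass 203.771 g/mol; 1×28.085 = 28.085 g → 13.78 wt%.
Difference = 19.19 − 13.78 = 5.41 percentage points.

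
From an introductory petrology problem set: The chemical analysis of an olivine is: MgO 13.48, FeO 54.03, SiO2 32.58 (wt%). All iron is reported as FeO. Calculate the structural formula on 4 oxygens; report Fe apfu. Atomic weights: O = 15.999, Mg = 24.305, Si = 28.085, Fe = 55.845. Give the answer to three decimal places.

1.386 Fe apfu

MgO (M=40.304): mol = 0.33446; Mg = 0.33446, O = 0.33446.
FeO (M=71.844): mol = 0.75205; Fe = 0.75205, O = 0.75205.
SiO2 (M=60.083): mol = 0.54225; Si = 0.54225, O = 1.08450.
ΣO = 2.17101; factor = 4/ΣO = 1.84246.
Fe apfu = 0.75205 × 1.84246 = 1.386.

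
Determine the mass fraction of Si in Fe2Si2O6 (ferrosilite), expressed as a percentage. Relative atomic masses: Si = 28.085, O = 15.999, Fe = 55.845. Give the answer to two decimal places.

21.29 mass %

Formula mass = 2·55.845 + 2·28.085 + 6·15.999 = 263.854 g/mol, of which 56.170 g is Si.
So Si makes up 56.170/263.854 = 0.2129 of the mass, i.e. 21.29%.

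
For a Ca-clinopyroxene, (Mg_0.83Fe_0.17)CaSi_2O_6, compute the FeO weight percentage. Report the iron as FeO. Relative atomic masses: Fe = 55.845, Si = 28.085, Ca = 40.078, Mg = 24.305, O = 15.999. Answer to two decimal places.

5.50 wt%

M((Mg_0.83Fe_0.17)CaSi_2O_6) = 221.909 g/mol; M(FeO) = 71.844 g/mol.
Moles FeO per formula unit = 0.17 Fe ÷ 1 = 0.1700.
FeO fraction = (0.1700 × 71.844) / 221.909 = 12.213/221.909 = 0.0550.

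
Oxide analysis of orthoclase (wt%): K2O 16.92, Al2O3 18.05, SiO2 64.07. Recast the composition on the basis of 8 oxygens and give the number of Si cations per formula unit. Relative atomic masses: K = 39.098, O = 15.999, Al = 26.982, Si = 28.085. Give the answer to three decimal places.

K2O: 16.92/94.195 = 0.17963 mol → 0.35926 mol K, 0.17963 mol O.
Al2O3: 18.05/101.961 = 0.17703 mol → 0.35406 mol Al, 0.53109 mol O.
SiO2: 64.07/60.083 = 1.06636 mol → 1.06636 mol Si, 2.13272 mol O.
Total oxygen = 2.84344 mol. Normalization factor = 8/2.84344 = 2.81349.
Si per 8 O = 1.06636 × 2.81349 = 3.000.

3.000 Si apfu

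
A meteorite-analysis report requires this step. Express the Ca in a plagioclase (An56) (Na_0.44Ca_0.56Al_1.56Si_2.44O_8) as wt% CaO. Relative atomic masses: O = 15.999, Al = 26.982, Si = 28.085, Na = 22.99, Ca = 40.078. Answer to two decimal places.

11.58 wt%

Formula mass = 271.171 g/mol.
0.56 Ca → 0.5600 mol CaO per formula unit; M(CaO) = 56.077, so CaO mass = 31.403 g.
31.403/271.171 × 100 = 11.58 wt%.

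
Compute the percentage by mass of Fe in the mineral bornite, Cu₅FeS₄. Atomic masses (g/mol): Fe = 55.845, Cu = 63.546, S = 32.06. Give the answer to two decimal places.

11.13 mass %

M(Cu₅FeS₄) = 501.815 g/mol.
Fe contributes 1 × 55.845 = 55.845 g per mole.
55.845/501.815 = 0.1113 → 11.13%.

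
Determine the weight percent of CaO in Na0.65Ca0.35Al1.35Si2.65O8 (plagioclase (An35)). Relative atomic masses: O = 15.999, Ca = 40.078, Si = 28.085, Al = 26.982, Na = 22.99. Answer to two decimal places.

Formula mass = 267.814 g/mol.
0.35 Ca → 0.3500 mol CaO per formula unit; M(CaO) = 56.077, so CaO mass = 19.627 g.
19.627/267.814 × 100 = 7.33 wt%.

7.33 wt%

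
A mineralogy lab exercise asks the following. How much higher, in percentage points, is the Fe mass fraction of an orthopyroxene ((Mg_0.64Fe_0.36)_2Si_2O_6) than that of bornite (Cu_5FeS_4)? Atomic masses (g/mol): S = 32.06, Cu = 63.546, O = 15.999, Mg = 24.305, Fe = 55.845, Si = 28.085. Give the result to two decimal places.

First mineral: 40.208 g Fe in 223.483 g formula = 17.99 wt% Fe.
Second mineral: 55.845 g Fe in 501.815 g formula = 11.13 wt% Fe.
17.99% − 11.13% gives a difference of 6.86 percentage points.

6.86 percentage points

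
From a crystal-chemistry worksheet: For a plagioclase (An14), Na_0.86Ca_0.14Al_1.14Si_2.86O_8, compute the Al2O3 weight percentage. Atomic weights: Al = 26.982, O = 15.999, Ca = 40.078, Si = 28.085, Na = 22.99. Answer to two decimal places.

21.98 wt%

M(Na_0.86Ca_0.14Al_1.14Si_2.86O_8) = 264.457 g/mol; M(Al2O3) = 101.961 g/mol.
Moles Al2O3 per formula unit = 1.14 Al ÷ 2 = 0.5700.
Al2O3 fraction = (0.5700 × 101.961) / 264.457 = 58.118/264.457 = 0.2198.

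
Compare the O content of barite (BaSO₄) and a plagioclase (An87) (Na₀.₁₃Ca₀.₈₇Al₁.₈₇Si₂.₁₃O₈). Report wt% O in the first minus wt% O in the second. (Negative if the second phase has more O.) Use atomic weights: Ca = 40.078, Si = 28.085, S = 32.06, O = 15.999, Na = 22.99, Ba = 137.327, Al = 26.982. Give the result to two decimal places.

M(BaSO₄) = 233.383 g/mol, so wt% O = 63.996/233.383 × 100 = 27.42%.
M(Na₀.₁₃Ca₀.₈₇Al₁.₈₇Si₂.₁₃O₈) = 276.126 g/mol, so wt% O = 127.992/276.126 × 100 = 46.35%.
27.42 − 46.35 = -18.93 pp.

-18.93 percentage points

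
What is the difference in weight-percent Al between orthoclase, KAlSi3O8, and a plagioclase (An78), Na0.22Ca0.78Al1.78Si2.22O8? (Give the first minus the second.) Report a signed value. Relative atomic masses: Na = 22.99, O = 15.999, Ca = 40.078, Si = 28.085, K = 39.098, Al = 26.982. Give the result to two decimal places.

First mineral: 26.982 g Al in 278.327 g formula = 9.69 wt% Al.
Second mineral: 48.028 g Al in 274.687 g formula = 17.48 wt% Al.
9.69% − 17.48% gives a difference of -7.79 percentage points.

-7.79 percentage points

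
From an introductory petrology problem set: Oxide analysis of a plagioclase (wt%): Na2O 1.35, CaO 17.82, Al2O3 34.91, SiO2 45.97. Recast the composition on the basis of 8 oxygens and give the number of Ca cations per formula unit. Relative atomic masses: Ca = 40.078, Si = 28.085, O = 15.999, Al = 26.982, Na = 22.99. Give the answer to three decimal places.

Na2O: 1.35/61.979 = 0.02178 mol → 0.04356 mol Na, 0.02178 mol O.
CaO: 17.82/56.077 = 0.31778 mol → 0.31778 mol Ca, 0.31778 mol O.
Al2O3: 34.91/101.961 = 0.34239 mol → 0.68478 mol Al, 1.02717 mol O.
SiO2: 45.97/60.083 = 0.76511 mol → 0.76511 mol Si, 1.53022 mol O.
Total oxygen = 2.89695 mol. Normalization factor = 8/2.89695 = 2.76153.
Ca per 8 O = 0.31778 × 2.76153 = 0.878.

0.878 Ca apfu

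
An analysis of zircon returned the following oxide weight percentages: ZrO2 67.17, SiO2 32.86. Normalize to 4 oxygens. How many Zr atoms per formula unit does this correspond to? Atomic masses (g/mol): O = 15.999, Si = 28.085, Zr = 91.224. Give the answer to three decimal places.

ZrO2 (M=123.222): mol = 0.54511; Zr = 0.54511, O = 1.09022.
SiO2 (M=60.083): mol = 0.54691; Si = 0.54691, O = 1.09382.
ΣO = 2.18404; factor = 4/ΣO = 1.83147.
Zr apfu = 0.54511 × 1.83147 = 0.998.

0.998 Zr apfu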